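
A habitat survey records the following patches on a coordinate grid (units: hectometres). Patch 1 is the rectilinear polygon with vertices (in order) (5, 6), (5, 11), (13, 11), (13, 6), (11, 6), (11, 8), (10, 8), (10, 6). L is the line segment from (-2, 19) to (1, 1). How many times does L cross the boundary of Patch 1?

The segment lies entirely outside Patch 1 and never meets its boundary.

0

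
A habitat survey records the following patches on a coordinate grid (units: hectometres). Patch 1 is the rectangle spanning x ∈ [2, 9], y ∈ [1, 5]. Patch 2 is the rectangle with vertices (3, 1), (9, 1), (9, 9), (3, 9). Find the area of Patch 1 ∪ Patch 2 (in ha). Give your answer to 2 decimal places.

52.00

By inclusion–exclusion:
Individual areas: |Patch 1| = 28, |Patch 2| = 48.
|Patch 1∩Patch 2|: x∈[3,9], y∈[1,5] → 6·4 = 24.
|Patch 1 ∪ Patch 2| = 76 − 24 = 52.00.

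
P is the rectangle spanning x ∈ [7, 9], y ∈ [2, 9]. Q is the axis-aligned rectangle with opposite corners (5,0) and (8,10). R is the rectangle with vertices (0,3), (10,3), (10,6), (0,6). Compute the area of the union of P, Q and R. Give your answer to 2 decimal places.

By inclusion–exclusion:
Individual areas: |P| = 14, |Q| = 30, |R| = 30.
|P∩Q|: x∈[7,8], y∈[2,9] → 1·7 = 7.
|P∩R|: x∈[7,9], y∈[3,6] → 2·3 = 6.
|Q∩R|: x∈[5,8], y∈[3,6] → 3·3 = 9.
|P∩Q∩R| = 3.
|P ∪ Q ∪ R| = 74 − 22 + 3 = 55.00.

55.00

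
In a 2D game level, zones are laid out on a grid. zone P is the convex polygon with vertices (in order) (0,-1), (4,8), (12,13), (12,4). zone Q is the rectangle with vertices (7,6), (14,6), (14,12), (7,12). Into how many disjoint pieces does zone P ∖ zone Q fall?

zone P ∖ zone Q splits into 2 disjoint pieces (area 52.8125, area 0.8).

2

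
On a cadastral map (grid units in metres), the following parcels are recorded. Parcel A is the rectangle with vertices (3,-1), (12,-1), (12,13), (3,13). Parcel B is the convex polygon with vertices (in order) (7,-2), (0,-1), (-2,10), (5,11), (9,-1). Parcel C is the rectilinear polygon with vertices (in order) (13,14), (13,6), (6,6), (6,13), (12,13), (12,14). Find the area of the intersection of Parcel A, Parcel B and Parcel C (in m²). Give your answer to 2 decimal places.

The intersection is the polygon with vertices (6.667,6), (6,6), (6,8).
By the shoelace formula its area is 0.67.

0.67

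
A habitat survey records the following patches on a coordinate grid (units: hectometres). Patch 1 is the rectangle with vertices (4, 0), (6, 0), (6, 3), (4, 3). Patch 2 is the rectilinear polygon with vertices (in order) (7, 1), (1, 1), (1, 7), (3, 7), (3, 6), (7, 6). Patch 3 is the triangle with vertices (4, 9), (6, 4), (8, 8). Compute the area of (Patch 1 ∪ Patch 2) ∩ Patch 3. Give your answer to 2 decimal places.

1.80

The region (Patch 1 ∪ Patch 2) ∩ Patch 3 is the polygon with vertices (7,6), (6,4), (5.2,6).
By the shoelace formula its area is 1.80.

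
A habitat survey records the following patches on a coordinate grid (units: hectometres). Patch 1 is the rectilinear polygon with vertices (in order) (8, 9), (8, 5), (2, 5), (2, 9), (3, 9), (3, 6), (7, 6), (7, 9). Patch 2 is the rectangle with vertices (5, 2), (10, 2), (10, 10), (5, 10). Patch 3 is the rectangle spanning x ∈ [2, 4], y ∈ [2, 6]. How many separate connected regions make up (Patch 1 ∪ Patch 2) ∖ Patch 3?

2

(Patch 1 ∪ Patch 2) ∖ Patch 3 splits into 2 disjoint pieces (area 3, area 41).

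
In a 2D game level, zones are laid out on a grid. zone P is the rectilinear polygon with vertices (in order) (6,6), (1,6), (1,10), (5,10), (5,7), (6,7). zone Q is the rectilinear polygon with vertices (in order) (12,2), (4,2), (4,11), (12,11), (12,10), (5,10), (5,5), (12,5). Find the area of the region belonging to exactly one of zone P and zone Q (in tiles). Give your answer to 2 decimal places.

46.00

|zone P| = 17, |zone Q| = 37, |zone P∩zone Q| = 4.
|zone P △ zone Q| = |zone P| + |zone Q| − 2·|zone P∩zone Q| = 17 + 37 − 8 = 46.00.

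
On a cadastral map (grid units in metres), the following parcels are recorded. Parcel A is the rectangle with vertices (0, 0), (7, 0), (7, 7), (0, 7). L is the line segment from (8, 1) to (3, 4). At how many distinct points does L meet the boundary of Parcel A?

1

The segment meets the boundary at (7,1.6).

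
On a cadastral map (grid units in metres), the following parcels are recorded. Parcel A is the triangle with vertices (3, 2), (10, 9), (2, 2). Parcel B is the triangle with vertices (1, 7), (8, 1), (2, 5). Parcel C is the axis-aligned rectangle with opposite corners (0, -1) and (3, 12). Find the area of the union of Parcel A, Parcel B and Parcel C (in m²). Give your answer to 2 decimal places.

By inclusion–exclusion:
Individual areas: |Parcel A| = 3.5, |Parcel B| = 4, |Parcel C| = 39.
|Parcel A∩Parcel B| = 0.2855.
|Parcel A∩Parcel C| = 0.4375.
|Parcel B∩Parcel C| = 1.619.
|Parcel A∩Parcel B∩Parcel C| = 0.
|Parcel A ∪ Parcel B ∪ Parcel C| = 46.5 − 2.342 + 0 = 44.16.

44.16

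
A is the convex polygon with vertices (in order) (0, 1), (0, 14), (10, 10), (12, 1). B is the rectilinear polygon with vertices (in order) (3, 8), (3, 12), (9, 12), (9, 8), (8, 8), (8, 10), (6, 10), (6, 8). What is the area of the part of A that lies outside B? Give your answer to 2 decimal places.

102.20

|A| = 119, |A∩B| = 16.8.
|A ∖ B| = |A| − |A∩B| = 119 − 16.8 = 102.20.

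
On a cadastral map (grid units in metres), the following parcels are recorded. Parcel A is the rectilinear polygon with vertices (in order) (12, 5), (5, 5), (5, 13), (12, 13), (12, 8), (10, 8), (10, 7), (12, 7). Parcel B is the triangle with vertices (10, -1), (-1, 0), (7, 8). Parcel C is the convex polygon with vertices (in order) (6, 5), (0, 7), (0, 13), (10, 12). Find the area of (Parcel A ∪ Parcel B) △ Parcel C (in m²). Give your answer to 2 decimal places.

|Parcel A ∪ Parcel B| = 96.5.
|(Parcel A ∪ Parcel B) ∩ Parcel C| = 22.25.
|(Parcel A ∪ Parcel B) △ Parcel C| = 96.5 + 55 − 44.5 = 107.00.

107.00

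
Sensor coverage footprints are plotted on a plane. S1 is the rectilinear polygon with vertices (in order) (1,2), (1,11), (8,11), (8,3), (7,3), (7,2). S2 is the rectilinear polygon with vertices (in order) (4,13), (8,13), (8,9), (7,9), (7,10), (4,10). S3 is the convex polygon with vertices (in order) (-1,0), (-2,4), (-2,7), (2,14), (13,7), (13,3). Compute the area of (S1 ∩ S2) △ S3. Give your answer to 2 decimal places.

130.55

|S1 ∩ S2| = 5.
|(S1 ∩ S2) ∩ S3| = 4.474.
|(S1 ∩ S2) △ S3| = 5 + 134.5 − 8.9481 = 130.55.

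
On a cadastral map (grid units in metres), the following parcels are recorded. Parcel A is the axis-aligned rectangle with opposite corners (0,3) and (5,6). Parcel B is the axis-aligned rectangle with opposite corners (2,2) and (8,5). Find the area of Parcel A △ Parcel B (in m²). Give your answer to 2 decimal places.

|Parcel A∩Parcel B|: x∈[2,5], y∈[3,5] → 3·2 = 6.
|Parcel A △ Parcel B| = |Parcel A| + |Parcel B| − 2·|Parcel A∩Parcel B| = 15 + 18 − 12 = 21.00.

21.00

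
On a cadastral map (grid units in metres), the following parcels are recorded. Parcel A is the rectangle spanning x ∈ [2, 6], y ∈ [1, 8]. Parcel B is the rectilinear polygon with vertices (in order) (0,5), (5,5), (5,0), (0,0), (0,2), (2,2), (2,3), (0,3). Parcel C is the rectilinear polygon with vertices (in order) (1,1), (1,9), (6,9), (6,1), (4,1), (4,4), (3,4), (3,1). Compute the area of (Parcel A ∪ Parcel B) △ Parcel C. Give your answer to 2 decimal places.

20.00

|Parcel A ∪ Parcel B| = 39.
|(Parcel A ∪ Parcel B) ∩ Parcel C| = 28.
|(Parcel A ∪ Parcel B) △ Parcel C| = 39 + 37 − 56 = 20.00.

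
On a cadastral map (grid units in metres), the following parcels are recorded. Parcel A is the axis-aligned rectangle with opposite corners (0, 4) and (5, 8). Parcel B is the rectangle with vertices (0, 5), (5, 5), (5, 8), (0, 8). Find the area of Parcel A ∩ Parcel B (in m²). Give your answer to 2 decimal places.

15.00

|Parcel A∩Parcel B|: x∈[0,5], y∈[5,8] → 5·3 = 15.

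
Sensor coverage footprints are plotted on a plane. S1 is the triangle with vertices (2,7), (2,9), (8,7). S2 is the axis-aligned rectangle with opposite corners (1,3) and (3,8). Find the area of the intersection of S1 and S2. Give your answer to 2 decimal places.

1.00

The intersection is the polygon with vertices (2,8), (3,8), (3,7), (2,7).
By the shoelace formula its area is 1.00.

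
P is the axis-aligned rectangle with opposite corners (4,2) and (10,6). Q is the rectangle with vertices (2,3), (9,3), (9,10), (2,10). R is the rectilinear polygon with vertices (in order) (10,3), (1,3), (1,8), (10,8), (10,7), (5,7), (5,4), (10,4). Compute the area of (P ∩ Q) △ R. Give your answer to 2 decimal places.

31.00

|P ∩ Q| = 15.
|(P ∩ Q) ∩ R| = 7.
|(P ∩ Q) △ R| = 15 + 30 − 14 = 31.00.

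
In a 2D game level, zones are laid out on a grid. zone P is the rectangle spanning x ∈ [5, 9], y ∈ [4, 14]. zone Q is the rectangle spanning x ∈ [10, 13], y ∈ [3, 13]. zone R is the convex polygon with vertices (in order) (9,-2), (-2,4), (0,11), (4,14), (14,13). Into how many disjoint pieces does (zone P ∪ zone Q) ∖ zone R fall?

2

(zone P ∪ zone Q) ∖ zone R splits into 2 disjoint pieces (area 1.2, area 8.1667).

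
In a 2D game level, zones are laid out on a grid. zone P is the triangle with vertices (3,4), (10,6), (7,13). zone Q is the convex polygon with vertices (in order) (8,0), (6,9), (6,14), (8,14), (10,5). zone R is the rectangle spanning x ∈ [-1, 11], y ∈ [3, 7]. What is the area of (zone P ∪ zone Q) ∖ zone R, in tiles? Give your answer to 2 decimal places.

|zone P ∪ zone Q| = 43.7588.
|(zone P ∪ zone Q) ∩ zone R| = 18.3887.
|(zone P ∪ zone Q) ∖ zone R| = 43.7588 − 18.3887 = 25.37.

25.37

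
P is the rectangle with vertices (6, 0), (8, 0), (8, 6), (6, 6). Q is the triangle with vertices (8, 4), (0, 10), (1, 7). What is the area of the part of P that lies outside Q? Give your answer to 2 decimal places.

11.36

|P| = 12, |P∩Q| = 0.6429.
|P ∖ Q| = |P| − |P∩Q| = 12 − 0.6429 = 11.36.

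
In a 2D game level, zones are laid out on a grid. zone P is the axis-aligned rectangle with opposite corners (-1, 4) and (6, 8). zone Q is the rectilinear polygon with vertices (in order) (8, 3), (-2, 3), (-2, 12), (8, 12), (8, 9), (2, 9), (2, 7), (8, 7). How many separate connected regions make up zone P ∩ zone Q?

1

zone P ∩ zone Q is a single connected region.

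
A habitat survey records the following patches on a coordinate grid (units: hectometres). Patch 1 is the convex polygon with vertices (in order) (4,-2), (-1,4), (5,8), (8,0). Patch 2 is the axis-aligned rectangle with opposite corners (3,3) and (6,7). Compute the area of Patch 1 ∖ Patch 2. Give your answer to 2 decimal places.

|Patch 1| = 47, |Patch 1∩Patch 2| = 11.3958.
|Patch 1 ∖ Patch 2| = |Patch 1| − |Patch 1∩Patch 2| = 47 − 11.3958 = 35.60.

35.60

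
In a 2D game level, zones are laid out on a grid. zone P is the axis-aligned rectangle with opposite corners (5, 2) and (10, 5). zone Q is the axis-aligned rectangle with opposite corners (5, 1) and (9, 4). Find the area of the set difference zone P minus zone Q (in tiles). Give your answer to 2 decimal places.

|zone P∩zone Q|: x∈[5,9], y∈[2,4] → 4·2 = 8.
|zone P| = 15.
|zone P ∖ zone Q| = |zone P| − |zone P∩zone Q| = 15 − 8 = 7.00.

7.00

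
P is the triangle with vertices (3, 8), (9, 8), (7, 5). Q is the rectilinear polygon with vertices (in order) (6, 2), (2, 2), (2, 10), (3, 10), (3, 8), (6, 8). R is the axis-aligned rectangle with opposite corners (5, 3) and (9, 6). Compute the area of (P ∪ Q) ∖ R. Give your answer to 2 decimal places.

|P ∪ Q| = 31.625.
|(P ∪ Q) ∩ R| = 3.9583.
|(P ∪ Q) ∖ R| = 31.625 − 3.9583 = 27.67.

27.67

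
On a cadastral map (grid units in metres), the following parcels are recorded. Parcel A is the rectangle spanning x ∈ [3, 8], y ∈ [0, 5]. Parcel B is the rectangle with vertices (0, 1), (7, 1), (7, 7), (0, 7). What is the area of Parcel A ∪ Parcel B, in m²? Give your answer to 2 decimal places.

By inclusion–exclusion:
Individual areas: |Parcel A| = 25, |Parcel B| = 42.
|Parcel A∩Parcel B|: x∈[3,7], y∈[1,5] → 4·4 = 16.
|Parcel A ∪ Parcel B| = 67 − 16 = 51.00.

51.00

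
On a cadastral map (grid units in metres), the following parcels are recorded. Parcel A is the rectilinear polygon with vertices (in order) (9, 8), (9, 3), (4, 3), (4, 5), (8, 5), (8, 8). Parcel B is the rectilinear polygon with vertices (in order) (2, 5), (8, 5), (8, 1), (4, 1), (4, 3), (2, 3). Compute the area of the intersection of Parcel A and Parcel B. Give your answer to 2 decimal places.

The intersection is the polygon with vertices (4,3), (4,5), (8,5), (8,3).
By the shoelace formula its area is 8.00.

8.00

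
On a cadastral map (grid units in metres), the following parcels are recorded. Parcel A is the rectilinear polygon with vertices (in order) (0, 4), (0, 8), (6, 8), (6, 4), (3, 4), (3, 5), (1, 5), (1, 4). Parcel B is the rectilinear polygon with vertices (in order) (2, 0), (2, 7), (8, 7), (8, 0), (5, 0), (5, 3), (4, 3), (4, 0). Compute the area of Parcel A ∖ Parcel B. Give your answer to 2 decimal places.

11.00

|Parcel A| = 22, |Parcel A∩Parcel B| = 11.
|Parcel A ∖ Parcel B| = |Parcel A| − |Parcel A∩Parcel B| = 22 − 11 = 11.00.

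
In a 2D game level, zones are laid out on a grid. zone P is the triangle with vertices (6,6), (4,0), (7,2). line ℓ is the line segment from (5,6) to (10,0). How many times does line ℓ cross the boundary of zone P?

The segment meets the boundary at (5.714,5.143), (6.429,4.286).

2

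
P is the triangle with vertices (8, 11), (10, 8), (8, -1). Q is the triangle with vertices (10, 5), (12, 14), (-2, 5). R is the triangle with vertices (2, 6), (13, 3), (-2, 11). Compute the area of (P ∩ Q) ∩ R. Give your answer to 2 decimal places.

The region (P ∩ Q) ∩ R is the polygon with vertices (8,5), (8,5.667), (9.25,5).
By the shoelace formula its area is 0.42.

0.42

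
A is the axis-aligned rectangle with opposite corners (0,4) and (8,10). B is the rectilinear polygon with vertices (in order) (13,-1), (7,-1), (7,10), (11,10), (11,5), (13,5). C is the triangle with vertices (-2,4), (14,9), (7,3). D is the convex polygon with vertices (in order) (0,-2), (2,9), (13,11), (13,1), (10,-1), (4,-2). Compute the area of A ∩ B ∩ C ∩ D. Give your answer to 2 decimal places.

The intersection is the polygon with vertices (7,6.812), (8,7.125), (8,4), (7,4).
By the shoelace formula its area is 2.97.

2.97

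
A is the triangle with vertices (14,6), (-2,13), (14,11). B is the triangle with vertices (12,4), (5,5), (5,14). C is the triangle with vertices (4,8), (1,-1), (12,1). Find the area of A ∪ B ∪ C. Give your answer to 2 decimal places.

By inclusion–exclusion:
Individual areas: |A| = 40, |B| = 31.5, |C| = 46.5.
|A∩B| = 6.9778.
|A∩C| = 0.
|B∩C| = 3.0838.
|A∩B∩C| = 0.
|A ∪ B ∪ C| = 118 − 10.0617 + 0 = 107.94.

107.94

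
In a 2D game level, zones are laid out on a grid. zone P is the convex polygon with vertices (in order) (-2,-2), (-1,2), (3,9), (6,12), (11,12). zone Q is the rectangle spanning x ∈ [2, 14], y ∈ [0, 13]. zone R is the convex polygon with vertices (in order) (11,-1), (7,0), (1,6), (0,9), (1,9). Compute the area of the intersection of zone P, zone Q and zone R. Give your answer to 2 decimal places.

5.95

The intersection is the polygon with vertices (3.296,3.704), (2,5), (2,7.25), (2.273,7.727), (4.741,5.259).
By the shoelace formula its area is 5.95.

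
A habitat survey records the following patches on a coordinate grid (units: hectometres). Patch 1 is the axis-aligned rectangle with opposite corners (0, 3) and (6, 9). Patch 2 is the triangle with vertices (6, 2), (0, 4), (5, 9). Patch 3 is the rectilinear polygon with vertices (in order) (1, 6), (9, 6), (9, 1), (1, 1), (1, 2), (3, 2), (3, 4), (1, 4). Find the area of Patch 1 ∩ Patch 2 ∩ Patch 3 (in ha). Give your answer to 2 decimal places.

11.43

The intersection is the polygon with vertices (2,6), (5.429,6), (5.857,3), (3,3), (3,4), (1,4), (1,5).
By the shoelace formula its area is 11.43.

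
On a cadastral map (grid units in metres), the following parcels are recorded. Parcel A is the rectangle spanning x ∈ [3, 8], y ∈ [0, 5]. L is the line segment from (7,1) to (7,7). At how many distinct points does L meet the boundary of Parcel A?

1

The segment meets the boundary at (7,5).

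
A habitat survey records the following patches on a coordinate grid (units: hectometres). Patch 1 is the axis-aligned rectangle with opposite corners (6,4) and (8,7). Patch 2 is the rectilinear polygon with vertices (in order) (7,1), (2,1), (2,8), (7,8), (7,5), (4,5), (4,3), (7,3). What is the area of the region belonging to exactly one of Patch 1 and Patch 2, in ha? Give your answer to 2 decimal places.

31.00

|Patch 1| = 6, |Patch 2| = 29, |Patch 1∩Patch 2| = 2.
|Patch 1 △ Patch 2| = |Patch 1| + |Patch 2| − 2·|Patch 1∩Patch 2| = 6 + 29 − 4 = 31.00.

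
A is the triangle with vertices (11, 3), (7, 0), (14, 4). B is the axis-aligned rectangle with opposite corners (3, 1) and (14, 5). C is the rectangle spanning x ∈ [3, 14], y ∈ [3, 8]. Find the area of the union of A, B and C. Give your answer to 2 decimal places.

By inclusion–exclusion:
Individual areas: |A| = 2.5, |B| = 44, |C| = 55.
|A∩B| = 2.2917.
|A∩C| = 0.625.
|B∩C|: x∈[3,14], y∈[3,5] → 11·2 = 22.
|A∩B∩C| = 0.625.
|A ∪ B ∪ C| = 101.5 − 24.9167 + 0.625 = 77.21.

77.21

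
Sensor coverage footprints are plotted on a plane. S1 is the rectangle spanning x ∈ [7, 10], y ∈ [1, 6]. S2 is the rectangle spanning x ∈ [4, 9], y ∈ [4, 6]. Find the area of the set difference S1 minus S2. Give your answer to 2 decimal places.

11.00

|S1∩S2|: x∈[7,9], y∈[4,6] → 2·2 = 4.
|S1| = 15.
|S1 ∖ S2| = |S1| − |S1∩S2| = 15 − 4 = 11.00.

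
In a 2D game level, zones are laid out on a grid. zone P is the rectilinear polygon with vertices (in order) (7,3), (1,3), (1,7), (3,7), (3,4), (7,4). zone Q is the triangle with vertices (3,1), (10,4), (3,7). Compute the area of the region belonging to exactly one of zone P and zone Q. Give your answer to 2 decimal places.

|zone P| = 12, |zone Q| = 21, |zone P∩zone Q| = 4.
|zone P △ zone Q| = |zone P| + |zone Q| − 2·|zone P∩zone Q| = 12 + 21 − 8 = 25.00.

25.00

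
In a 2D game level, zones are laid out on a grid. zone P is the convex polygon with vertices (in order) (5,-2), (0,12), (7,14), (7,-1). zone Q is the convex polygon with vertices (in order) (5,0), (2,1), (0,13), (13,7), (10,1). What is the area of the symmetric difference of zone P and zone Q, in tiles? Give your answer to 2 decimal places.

63.53

|zone P| = 69, |zone Q| = 100, |zone P∩zone Q| = 52.7357.
|zone P △ zone Q| = |zone P| + |zone Q| − 2·|zone P∩zone Q| = 69 + 100 − 105.4713 = 63.53.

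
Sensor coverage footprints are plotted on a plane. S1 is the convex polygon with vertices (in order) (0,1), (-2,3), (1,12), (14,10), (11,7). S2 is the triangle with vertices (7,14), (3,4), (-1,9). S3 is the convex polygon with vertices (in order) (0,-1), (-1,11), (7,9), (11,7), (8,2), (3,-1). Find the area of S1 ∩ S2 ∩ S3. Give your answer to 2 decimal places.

The intersection is the polygon with vertices (1.286,10.429), (5.182,9.454), (3,4), (-0.294,8.118), (0.263,9.79).
By the shoelace formula its area is 19.42.

19.42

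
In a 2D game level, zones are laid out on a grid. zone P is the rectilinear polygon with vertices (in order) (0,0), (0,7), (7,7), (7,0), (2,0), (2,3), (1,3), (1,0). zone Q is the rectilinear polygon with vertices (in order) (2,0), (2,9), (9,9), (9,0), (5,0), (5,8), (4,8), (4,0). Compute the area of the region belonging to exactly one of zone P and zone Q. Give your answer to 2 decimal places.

45.00

|zone P| = 46, |zone Q| = 55, |zone P∩zone Q| = 28.
|zone P △ zone Q| = |zone P| + |zone Q| − 2·|zone P∩zone Q| = 46 + 55 − 56 = 45.00.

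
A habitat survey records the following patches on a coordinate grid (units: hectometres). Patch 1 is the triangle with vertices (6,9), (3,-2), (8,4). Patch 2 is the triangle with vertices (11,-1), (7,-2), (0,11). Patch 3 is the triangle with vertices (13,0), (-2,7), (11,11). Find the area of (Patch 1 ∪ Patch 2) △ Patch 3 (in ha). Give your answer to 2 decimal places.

|Patch 1 ∪ Patch 2| = 41.3233.
|(Patch 1 ∪ Patch 2) ∩ Patch 3| = 17.0857.
|(Patch 1 ∪ Patch 2) △ Patch 3| = 41.3233 + 75.5 − 34.1714 = 82.65.

82.65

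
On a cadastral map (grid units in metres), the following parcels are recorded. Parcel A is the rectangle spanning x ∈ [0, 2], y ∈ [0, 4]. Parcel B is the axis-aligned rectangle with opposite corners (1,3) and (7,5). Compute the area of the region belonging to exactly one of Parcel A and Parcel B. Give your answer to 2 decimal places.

|Parcel A∩Parcel B|: x∈[1,2], y∈[3,4] → 1·1 = 1.
|Parcel A △ Parcel B| = |Parcel A| + |Parcel B| − 2·|Parcel A∩Parcel B| = 8 + 12 − 2 = 18.00.

18.00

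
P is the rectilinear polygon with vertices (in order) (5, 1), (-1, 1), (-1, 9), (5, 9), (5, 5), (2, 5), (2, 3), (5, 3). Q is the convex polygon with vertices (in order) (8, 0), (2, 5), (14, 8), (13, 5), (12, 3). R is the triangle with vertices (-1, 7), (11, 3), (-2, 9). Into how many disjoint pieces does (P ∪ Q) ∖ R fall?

(P ∪ Q) ∖ R splits into 2 disjoint pieces (area 66.9176, area 11.0769).

2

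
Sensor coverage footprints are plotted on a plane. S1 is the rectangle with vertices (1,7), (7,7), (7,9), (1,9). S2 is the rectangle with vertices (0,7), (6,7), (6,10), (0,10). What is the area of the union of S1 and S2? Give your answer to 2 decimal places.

20.00

By inclusion–exclusion:
Individual areas: |S1| = 12, |S2| = 18.
|S1∩S2|: x∈[1,6], y∈[7,9] → 5·2 = 10.
|S1 ∪ S2| = 30 − 10 = 20.00.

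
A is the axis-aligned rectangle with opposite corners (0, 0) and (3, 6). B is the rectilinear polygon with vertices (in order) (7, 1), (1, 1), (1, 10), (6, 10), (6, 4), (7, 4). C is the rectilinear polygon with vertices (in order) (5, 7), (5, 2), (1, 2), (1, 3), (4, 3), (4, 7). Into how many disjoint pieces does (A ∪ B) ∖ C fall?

(A ∪ B) ∖ C is a single connected region.

1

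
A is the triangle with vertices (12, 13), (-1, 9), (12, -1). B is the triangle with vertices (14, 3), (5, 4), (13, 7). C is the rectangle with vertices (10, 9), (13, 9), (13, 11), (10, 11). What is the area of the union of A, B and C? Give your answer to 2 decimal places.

By inclusion–exclusion:
Individual areas: |A| = 91, |B| = 17.5, |C| = 6.
|A∩B| = 11.862.
|A∩C| = 4.
|B∩C| = 0.
|A∩B∩C| = 0.
|A ∪ B ∪ C| = 114.5 − 15.862 + 0 = 98.64.

98.64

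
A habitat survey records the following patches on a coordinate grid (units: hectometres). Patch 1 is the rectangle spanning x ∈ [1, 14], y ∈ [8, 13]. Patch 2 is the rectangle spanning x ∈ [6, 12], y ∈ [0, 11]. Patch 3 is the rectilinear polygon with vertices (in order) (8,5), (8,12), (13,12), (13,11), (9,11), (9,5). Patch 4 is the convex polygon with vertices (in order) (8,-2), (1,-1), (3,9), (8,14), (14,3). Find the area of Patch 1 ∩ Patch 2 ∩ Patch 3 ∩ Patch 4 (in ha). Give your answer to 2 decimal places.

3.00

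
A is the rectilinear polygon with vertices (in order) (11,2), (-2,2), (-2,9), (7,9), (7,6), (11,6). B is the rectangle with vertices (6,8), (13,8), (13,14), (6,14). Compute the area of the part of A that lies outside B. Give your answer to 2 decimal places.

|A| = 79, |A∩B| = 1.
|A ∖ B| = |A| − |A∩B| = 79 − 1 = 78.00.

78.00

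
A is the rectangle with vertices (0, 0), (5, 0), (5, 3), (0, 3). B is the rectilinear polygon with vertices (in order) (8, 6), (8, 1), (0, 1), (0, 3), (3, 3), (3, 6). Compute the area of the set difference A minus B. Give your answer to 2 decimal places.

|A| = 15, |A∩B| = 10.
|A ∖ B| = |A| − |A∩B| = 15 − 10 = 5.00.

5.00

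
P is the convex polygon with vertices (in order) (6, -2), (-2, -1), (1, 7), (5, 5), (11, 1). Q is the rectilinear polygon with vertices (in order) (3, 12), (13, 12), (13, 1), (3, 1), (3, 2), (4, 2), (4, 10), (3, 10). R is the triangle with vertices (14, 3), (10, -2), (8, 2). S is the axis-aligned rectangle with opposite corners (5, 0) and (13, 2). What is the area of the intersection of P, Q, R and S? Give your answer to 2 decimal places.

2.00

The intersection is the polygon with vertices (8.5,1), (8,2), (9.5,2), (11,1).
By the shoelace formula its area is 2.00.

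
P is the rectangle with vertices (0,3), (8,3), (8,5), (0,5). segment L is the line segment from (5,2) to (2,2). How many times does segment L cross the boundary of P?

0

The segment lies entirely outside P and never meets its boundary.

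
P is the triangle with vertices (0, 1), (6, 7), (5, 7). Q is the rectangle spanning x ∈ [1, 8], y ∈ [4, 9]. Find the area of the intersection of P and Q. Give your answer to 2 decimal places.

The intersection is the polygon with vertices (5,7), (6,7), (3,4), (2.5,4).
By the shoelace formula its area is 2.25.

2.25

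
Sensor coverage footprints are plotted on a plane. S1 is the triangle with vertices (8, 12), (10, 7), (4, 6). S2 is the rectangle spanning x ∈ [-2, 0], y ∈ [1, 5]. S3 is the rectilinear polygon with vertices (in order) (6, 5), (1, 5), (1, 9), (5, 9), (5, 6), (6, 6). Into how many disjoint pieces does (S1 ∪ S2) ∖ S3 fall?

(S1 ∪ S2) ∖ S3 splits into 2 disjoint pieces (area 15.3333, area 8).

2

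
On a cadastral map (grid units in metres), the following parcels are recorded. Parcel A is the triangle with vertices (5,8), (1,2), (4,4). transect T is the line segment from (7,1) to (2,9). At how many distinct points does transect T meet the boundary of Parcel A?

2

The segment meets the boundary at (3.774,6.161), (4.321,5.286).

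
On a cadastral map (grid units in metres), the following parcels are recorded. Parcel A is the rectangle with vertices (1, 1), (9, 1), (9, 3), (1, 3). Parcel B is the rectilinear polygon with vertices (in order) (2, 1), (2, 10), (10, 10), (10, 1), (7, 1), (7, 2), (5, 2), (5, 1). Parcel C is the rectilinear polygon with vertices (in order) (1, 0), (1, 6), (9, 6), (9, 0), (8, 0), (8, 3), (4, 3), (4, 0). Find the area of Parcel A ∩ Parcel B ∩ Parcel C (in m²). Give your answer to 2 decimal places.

6.00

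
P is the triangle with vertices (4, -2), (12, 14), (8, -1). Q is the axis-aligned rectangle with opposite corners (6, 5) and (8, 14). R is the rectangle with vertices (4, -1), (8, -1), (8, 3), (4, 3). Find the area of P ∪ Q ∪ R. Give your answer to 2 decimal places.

51.75

By inclusion–exclusion:
Individual areas: |P| = 28, |Q| = 18, |R| = 16.
|P∩Q| = 0.25.
|P∩R| = 10.
|Q∩R| = 0 (no overlap).
|P∩Q∩R| = 0.
|P ∪ Q ∪ R| = 62 − 10.25 + 0 = 51.75.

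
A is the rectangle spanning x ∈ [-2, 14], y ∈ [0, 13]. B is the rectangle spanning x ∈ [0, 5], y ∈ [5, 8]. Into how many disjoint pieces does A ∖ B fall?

1

A ∖ B is a single connected region.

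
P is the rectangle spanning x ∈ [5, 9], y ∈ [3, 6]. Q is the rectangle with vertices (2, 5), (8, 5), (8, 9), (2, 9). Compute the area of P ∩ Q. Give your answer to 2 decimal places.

|P∩Q|: x∈[5,8], y∈[5,6] → 3·1 = 3.

3.00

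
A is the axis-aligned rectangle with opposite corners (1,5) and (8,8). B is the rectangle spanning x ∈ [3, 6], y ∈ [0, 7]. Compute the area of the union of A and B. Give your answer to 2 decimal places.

36.00

By inclusion–exclusion:
Individual areas: |A| = 21, |B| = 21.
|A∩B|: x∈[3,6], y∈[5,7] → 3·2 = 6.
|A ∪ B| = 42 − 6 = 36.00.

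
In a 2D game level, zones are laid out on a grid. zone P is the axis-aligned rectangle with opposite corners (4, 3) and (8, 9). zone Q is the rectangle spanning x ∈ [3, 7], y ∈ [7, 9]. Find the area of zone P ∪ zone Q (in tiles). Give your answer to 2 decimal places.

By inclusion–exclusion:
Individual areas: |zone P| = 24, |zone Q| = 8.
|zone P∩zone Q|: x∈[4,7], y∈[7,9] → 3·2 = 6.
|zone P ∪ zone Q| = 32 − 6 = 26.00.

26.00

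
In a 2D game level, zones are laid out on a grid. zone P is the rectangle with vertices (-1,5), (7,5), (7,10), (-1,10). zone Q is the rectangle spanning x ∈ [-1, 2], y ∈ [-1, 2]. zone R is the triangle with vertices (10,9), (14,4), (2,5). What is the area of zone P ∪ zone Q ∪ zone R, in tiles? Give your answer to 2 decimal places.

By inclusion–exclusion:
Individual areas: |zone P| = 40, |zone Q| = 9, |zone R| = 28.
|zone P∩zone Q| = 0 (no overlap).
|zone P∩zone R| = 6.25.
|zone Q∩zone R| = 0.
|zone P∩zone Q∩zone R| = 0.
|zone P ∪ zone Q ∪ zone R| = 77 − 6.25 + 0 = 70.75.

70.75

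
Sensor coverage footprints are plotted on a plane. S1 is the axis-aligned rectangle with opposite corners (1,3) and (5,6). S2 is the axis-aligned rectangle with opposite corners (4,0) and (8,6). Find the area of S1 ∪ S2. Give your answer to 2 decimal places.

By inclusion–exclusion:
Individual areas: |S1| = 12, |S2| = 24.
|S1∩S2|: x∈[4,5], y∈[3,6] → 1·3 = 3.
|S1 ∪ S2| = 36 − 3 = 33.00.

33.00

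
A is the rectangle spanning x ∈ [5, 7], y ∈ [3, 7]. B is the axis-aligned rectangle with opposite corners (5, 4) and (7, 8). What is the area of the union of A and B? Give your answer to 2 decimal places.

10.00

By inclusion–exclusion:
Individual areas: |A| = 8, |B| = 8.
|A∩B|: x∈[5,7], y∈[4,7] → 2·3 = 6.
|A ∪ B| = 16 − 6 = 10.00.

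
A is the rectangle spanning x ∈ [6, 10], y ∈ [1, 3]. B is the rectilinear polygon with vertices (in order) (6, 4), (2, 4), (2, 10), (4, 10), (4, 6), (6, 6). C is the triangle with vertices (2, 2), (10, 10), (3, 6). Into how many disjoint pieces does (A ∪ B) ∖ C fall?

(A ∪ B) ∖ C splits into 3 disjoint pieces (area 8, area 2, area 9.2143).

3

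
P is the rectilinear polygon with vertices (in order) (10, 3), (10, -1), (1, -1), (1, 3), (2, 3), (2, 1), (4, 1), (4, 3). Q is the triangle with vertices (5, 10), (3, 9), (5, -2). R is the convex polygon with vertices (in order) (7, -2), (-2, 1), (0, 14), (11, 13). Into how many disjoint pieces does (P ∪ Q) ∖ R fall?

3

(P ∪ Q) ∖ R splits into 3 disjoint pieces (area 8.8, area 0.043, area 1.5).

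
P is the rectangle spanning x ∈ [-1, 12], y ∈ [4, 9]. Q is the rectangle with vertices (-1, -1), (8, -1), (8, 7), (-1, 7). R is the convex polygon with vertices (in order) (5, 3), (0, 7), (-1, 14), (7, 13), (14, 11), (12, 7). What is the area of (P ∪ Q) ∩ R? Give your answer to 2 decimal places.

The region (P ∪ Q) ∩ R is the polygon with vertices (12,9), (12,7), (5,3), (0,7), (-0.286,9).
By the shoelace formula its area is 48.29.

48.29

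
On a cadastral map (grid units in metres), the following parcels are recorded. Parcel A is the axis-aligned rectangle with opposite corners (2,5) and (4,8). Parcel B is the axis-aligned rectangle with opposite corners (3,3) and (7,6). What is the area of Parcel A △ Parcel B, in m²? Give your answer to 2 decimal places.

16.00

|Parcel A∩Parcel B|: x∈[3,4], y∈[5,6] → 1·1 = 1.
|Parcel A △ Parcel B| = |Parcel A| + |Parcel B| − 2·|Parcel A∩Parcel B| = 6 + 12 − 2 = 16.00.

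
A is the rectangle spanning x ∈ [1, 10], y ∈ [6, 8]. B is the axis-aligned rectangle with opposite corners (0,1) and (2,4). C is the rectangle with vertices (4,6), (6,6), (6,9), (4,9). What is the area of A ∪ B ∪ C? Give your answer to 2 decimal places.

By inclusion–exclusion:
Individual areas: |A| = 18, |B| = 6, |C| = 6.
|A∩B| = 0 (no overlap).
|A∩C|: x∈[4,6], y∈[6,8] → 2·2 = 4.
|B∩C| = 0 (no overlap).
|A∩B∩C| = 0.
|A ∪ B ∪ C| = 30 − 4 + 0 = 26.00.

26.00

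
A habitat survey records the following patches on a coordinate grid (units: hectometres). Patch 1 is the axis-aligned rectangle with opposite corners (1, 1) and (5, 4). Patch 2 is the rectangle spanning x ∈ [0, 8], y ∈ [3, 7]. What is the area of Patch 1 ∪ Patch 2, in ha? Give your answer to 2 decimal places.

By inclusion–exclusion:
Individual areas: |Patch 1| = 12, |Patch 2| = 32.
|Patch 1∩Patch 2|: x∈[1,5], y∈[3,4] → 4·1 = 4.
|Patch 1 ∪ Patch 2| = 44 − 4 = 40.00.

40.00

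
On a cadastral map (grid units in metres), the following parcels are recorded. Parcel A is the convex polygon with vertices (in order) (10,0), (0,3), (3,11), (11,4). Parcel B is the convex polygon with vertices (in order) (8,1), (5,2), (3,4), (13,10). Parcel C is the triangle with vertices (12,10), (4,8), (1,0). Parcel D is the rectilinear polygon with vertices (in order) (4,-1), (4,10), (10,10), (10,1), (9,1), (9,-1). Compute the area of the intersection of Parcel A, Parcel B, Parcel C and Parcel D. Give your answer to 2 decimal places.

4.97

The intersection is the polygon with vertices (7.746,6.848), (8.146,6.497), (4.143,2.857), (4,3), (4,4.6).
By the shoelace formula its area is 4.97.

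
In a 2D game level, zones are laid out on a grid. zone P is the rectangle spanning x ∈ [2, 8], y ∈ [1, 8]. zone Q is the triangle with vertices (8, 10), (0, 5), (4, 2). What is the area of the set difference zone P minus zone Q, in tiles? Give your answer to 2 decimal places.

|zone P| = 42, |zone P∩zone Q| = 17.05.
|zone P ∖ zone Q| = |zone P| − |zone P∩zone Q| = 42 − 17.05 = 24.95.

24.95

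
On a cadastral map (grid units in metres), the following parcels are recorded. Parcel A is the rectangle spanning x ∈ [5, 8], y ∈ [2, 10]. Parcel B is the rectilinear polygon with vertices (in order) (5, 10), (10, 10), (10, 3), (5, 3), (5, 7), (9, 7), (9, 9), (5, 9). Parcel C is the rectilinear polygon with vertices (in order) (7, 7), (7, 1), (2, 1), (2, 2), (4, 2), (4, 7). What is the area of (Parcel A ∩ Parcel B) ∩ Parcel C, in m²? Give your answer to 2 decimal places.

8.00

The region (Parcel A ∩ Parcel B) ∩ Parcel C is the polygon with vertices (5,3), (5,7), (7,7), (7,3).
By the shoelace formula its area is 8.00.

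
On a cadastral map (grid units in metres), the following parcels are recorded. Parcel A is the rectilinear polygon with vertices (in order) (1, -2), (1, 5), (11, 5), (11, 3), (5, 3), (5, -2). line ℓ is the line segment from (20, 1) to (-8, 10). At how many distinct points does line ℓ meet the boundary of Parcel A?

The segment meets the boundary at (7.556,5), (11,3.893).

2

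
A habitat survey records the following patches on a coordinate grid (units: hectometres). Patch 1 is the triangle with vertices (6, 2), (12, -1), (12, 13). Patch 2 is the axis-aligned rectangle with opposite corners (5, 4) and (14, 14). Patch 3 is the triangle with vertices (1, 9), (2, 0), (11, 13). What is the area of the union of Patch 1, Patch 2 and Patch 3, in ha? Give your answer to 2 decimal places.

By inclusion–exclusion:
Individual areas: |Patch 1| = 42, |Patch 2| = 90, |Patch 3| = 47.
|Patch 1∩Patch 2| = 22.0909.
|Patch 1∩Patch 3| = 0.
|Patch 2∩Patch 3| = 18.8.
|Patch 1∩Patch 2∩Patch 3| = 0.
|Patch 1 ∪ Patch 2 ∪ Patch 3| = 179 − 40.8909 + 0 = 138.11.

138.11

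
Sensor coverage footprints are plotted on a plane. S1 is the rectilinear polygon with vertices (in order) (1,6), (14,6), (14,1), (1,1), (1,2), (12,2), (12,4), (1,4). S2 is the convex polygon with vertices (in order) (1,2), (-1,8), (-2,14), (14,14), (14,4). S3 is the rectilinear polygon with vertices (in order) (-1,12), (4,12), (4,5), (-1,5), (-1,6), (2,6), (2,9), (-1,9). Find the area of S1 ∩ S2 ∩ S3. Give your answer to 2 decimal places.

3.00

The intersection is the polygon with vertices (1,6), (2,6), (4,6), (4,5), (1,5).
By the shoelace formula its area is 3.00.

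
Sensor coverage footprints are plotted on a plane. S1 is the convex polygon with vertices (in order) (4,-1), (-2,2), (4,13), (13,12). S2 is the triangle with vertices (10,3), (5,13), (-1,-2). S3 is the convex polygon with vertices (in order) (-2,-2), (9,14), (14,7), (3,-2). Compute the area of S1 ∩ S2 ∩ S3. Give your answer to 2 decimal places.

The intersection is the polygon with vertices (0.391,1.478), (6.395,10.21), (8.645,5.71), (5.286,0.857), (2.667,-0.333), (0.167,0.917).
By the shoelace formula its area is 40.82.

40.82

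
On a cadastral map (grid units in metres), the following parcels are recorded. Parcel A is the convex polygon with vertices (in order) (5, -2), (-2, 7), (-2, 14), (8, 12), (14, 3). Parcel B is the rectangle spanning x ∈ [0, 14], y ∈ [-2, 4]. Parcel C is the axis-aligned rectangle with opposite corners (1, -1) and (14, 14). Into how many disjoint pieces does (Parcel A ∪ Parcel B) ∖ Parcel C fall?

1

(Parcel A ∪ Parcel B) ∖ Parcel C is a single connected region.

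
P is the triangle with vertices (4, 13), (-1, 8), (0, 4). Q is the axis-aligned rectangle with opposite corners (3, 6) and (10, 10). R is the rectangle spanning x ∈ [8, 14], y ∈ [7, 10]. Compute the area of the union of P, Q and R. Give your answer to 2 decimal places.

52.50

By inclusion–exclusion:
Individual areas: |P| = 12.5, |Q| = 28, |R| = 18.
|P∩Q| = 0.
|P∩R| = 0.
|Q∩R|: x∈[8,10], y∈[7,10] → 2·3 = 6.
|P∩Q∩R| = 0.
|P ∪ Q ∪ R| = 58.5 − 6 + 0 = 52.50.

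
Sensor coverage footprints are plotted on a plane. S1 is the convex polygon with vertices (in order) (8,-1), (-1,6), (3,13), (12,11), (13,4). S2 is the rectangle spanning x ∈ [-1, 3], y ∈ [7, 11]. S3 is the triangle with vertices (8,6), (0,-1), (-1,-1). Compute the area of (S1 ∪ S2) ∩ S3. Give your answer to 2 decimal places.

The region (S1 ∪ S2) ∩ S3 is the polygon with vertices (3.5,2.5), (8,6), (3.765,2.294).
By the shoelace formula its area is 0.93.

0.93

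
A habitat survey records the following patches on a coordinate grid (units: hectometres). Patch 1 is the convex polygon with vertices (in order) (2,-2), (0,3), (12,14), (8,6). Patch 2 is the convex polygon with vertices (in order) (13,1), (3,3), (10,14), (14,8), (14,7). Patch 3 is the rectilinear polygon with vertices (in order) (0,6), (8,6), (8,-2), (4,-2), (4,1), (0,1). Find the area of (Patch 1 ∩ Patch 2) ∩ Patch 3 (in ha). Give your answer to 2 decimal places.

9.42

The region (Patch 1 ∩ Patch 2) ∩ Patch 3 is the polygon with vertices (5.391,2.522), (3,3), (4.909,6), (8,6).
By the shoelace formula its area is 9.42.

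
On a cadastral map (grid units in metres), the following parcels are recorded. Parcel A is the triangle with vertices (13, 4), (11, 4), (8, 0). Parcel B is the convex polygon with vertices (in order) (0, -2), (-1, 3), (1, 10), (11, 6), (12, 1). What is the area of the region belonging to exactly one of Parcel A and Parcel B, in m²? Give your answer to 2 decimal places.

99.77

|Parcel A| = 4, |Parcel B| = 102, |Parcel A∩Parcel B| = 3.1172.
|Parcel A △ Parcel B| = |Parcel A| + |Parcel B| − 2·|Parcel A∩Parcel B| = 4 + 102 − 6.2345 = 99.77.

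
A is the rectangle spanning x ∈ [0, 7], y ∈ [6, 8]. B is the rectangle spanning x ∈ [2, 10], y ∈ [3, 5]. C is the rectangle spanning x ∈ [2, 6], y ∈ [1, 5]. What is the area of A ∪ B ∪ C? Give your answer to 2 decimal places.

By inclusion–exclusion:
Individual areas: |A| = 14, |B| = 16, |C| = 16.
|A∩B| = 0 (no overlap).
|A∩C| = 0 (no overlap).
|B∩C|: x∈[2,6], y∈[3,5] → 4·2 = 8.
|A∩B∩C| = 0.
|A ∪ B ∪ C| = 46 − 8 + 0 = 38.00.

38.00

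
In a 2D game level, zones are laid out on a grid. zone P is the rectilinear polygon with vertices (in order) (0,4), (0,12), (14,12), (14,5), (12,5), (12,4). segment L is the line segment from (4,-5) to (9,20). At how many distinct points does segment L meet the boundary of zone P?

The segment meets the boundary at (7.4,12), (5.8,4).

2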